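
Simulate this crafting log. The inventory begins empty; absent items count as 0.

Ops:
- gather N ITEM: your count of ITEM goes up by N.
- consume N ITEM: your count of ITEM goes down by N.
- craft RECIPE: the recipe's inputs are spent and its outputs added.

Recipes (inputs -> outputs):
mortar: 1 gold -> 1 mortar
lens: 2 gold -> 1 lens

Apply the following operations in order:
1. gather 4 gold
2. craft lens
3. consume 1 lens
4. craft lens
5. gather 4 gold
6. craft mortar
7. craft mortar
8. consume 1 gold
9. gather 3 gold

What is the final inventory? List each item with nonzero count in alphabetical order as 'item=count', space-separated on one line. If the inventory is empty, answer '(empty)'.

Answer: gold=4 lens=1 mortar=2

Derivation:
After 1 (gather 4 gold): gold=4
After 2 (craft lens): gold=2 lens=1
After 3 (consume 1 lens): gold=2
After 4 (craft lens): lens=1
After 5 (gather 4 gold): gold=4 lens=1
After 6 (craft mortar): gold=3 lens=1 mortar=1
After 7 (craft mortar): gold=2 lens=1 mortar=2
After 8 (consume 1 gold): gold=1 lens=1 mortar=2
After 9 (gather 3 gold): gold=4 lens=1 mortar=2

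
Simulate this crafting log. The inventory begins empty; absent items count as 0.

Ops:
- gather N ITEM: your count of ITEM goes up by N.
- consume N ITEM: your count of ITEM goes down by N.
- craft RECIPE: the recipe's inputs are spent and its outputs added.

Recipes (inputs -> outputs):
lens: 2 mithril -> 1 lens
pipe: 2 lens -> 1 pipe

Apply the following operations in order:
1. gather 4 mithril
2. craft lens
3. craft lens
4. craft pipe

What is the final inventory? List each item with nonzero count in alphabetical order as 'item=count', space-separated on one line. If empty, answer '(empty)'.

After 1 (gather 4 mithril): mithril=4
After 2 (craft lens): lens=1 mithril=2
After 3 (craft lens): lens=2
After 4 (craft pipe): pipe=1

Answer: pipe=1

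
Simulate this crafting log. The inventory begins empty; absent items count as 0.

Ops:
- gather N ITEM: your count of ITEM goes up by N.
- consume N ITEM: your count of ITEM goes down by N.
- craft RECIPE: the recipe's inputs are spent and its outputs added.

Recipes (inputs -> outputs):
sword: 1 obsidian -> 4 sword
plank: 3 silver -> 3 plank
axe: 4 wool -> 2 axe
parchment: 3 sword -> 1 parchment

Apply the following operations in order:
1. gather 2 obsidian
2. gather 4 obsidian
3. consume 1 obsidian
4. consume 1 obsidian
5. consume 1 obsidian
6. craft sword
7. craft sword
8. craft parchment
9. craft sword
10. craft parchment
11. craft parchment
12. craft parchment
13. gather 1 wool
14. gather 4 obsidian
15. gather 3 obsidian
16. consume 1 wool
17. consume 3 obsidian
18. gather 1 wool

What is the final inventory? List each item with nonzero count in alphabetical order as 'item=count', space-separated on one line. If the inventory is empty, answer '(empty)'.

Answer: obsidian=4 parchment=4 wool=1

Derivation:
After 1 (gather 2 obsidian): obsidian=2
After 2 (gather 4 obsidian): obsidian=6
After 3 (consume 1 obsidian): obsidian=5
After 4 (consume 1 obsidian): obsidian=4
After 5 (consume 1 obsidian): obsidian=3
After 6 (craft sword): obsidian=2 sword=4
After 7 (craft sword): obsidian=1 sword=8
After 8 (craft parchment): obsidian=1 parchment=1 sword=5
After 9 (craft sword): parchment=1 sword=9
After 10 (craft parchment): parchment=2 sword=6
After 11 (craft parchment): parchment=3 sword=3
After 12 (craft parchment): parchment=4
After 13 (gather 1 wool): parchment=4 wool=1
After 14 (gather 4 obsidian): obsidian=4 parchment=4 wool=1
After 15 (gather 3 obsidian): obsidian=7 parchment=4 wool=1
After 16 (consume 1 wool): obsidian=7 parchment=4
After 17 (consume 3 obsidian): obsidian=4 parchment=4
After 18 (gather 1 wool): obsidian=4 parchment=4 wool=1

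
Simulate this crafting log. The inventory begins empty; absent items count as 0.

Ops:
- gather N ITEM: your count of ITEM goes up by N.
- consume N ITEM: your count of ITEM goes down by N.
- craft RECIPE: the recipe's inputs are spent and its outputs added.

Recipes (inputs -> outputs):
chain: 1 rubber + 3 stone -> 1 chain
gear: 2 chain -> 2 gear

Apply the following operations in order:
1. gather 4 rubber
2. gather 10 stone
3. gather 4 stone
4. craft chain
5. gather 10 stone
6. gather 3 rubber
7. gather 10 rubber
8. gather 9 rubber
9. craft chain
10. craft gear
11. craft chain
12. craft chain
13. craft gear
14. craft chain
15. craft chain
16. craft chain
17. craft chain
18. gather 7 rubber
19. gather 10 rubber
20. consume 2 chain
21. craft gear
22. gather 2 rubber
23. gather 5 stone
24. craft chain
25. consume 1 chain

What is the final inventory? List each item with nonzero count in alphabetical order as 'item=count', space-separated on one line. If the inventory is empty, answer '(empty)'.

Answer: gear=6 rubber=36 stone=2

Derivation:
After 1 (gather 4 rubber): rubber=4
After 2 (gather 10 stone): rubber=4 stone=10
After 3 (gather 4 stone): rubber=4 stone=14
After 4 (craft chain): chain=1 rubber=3 stone=11
After 5 (gather 10 stone): chain=1 rubber=3 stone=21
After 6 (gather 3 rubber): chain=1 rubber=6 stone=21
After 7 (gather 10 rubber): chain=1 rubber=16 stone=21
After 8 (gather 9 rubber): chain=1 rubber=25 stone=21
After 9 (craft chain): chain=2 rubber=24 stone=18
After 10 (craft gear): gear=2 rubber=24 stone=18
After 11 (craft chain): chain=1 gear=2 rubber=23 stone=15
After 12 (craft chain): chain=2 gear=2 rubber=22 stone=12
After 13 (craft gear): gear=4 rubber=22 stone=12
After 14 (craft chain): chain=1 gear=4 rubber=21 stone=9
After 15 (craft chain): chain=2 gear=4 rubber=20 stone=6
After 16 (craft chain): chain=3 gear=4 rubber=19 stone=3
After 17 (craft chain): chain=4 gear=4 rubber=18
After 18 (gather 7 rubber): chain=4 gear=4 rubber=25
After 19 (gather 10 rubber): chain=4 gear=4 rubber=35
After 20 (consume 2 chain): chain=2 gear=4 rubber=35
After 21 (craft gear): gear=6 rubber=35
After 22 (gather 2 rubber): gear=6 rubber=37
After 23 (gather 5 stone): gear=6 rubber=37 stone=5
After 24 (craft chain): chain=1 gear=6 rubber=36 stone=2
After 25 (consume 1 chain): gear=6 rubber=36 stone=2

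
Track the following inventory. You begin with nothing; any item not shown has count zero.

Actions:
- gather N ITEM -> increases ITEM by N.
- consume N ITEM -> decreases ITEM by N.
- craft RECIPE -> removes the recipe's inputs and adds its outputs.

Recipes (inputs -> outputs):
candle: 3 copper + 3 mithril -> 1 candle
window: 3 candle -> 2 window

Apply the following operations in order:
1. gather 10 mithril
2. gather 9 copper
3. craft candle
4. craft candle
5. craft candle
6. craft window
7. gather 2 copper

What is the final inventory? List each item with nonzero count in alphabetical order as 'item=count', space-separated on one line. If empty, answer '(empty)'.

After 1 (gather 10 mithril): mithril=10
After 2 (gather 9 copper): copper=9 mithril=10
After 3 (craft candle): candle=1 copper=6 mithril=7
After 4 (craft candle): candle=2 copper=3 mithril=4
After 5 (craft candle): candle=3 mithril=1
After 6 (craft window): mithril=1 window=2
After 7 (gather 2 copper): copper=2 mithril=1 window=2

Answer: copper=2 mithril=1 window=2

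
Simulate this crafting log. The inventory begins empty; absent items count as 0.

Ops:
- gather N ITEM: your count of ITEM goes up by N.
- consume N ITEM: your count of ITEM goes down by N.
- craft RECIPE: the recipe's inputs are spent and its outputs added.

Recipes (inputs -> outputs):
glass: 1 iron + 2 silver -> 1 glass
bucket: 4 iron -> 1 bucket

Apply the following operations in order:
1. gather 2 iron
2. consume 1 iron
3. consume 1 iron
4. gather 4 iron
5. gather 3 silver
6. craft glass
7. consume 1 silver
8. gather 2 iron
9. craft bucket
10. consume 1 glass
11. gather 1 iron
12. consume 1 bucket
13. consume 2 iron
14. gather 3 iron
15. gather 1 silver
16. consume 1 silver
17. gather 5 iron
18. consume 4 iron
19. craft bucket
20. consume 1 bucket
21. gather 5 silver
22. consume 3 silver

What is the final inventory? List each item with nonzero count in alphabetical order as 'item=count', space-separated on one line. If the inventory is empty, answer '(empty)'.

Answer: silver=2

Derivation:
After 1 (gather 2 iron): iron=2
After 2 (consume 1 iron): iron=1
After 3 (consume 1 iron): (empty)
After 4 (gather 4 iron): iron=4
After 5 (gather 3 silver): iron=4 silver=3
After 6 (craft glass): glass=1 iron=3 silver=1
After 7 (consume 1 silver): glass=1 iron=3
After 8 (gather 2 iron): glass=1 iron=5
After 9 (craft bucket): bucket=1 glass=1 iron=1
After 10 (consume 1 glass): bucket=1 iron=1
After 11 (gather 1 iron): bucket=1 iron=2
After 12 (consume 1 bucket): iron=2
After 13 (consume 2 iron): (empty)
After 14 (gather 3 iron): iron=3
After 15 (gather 1 silver): iron=3 silver=1
After 16 (consume 1 silver): iron=3
After 17 (gather 5 iron): iron=8
After 18 (consume 4 iron): iron=4
After 19 (craft bucket): bucket=1
After 20 (consume 1 bucket): (empty)
After 21 (gather 5 silver): silver=5
After 22 (consume 3 silver): silver=2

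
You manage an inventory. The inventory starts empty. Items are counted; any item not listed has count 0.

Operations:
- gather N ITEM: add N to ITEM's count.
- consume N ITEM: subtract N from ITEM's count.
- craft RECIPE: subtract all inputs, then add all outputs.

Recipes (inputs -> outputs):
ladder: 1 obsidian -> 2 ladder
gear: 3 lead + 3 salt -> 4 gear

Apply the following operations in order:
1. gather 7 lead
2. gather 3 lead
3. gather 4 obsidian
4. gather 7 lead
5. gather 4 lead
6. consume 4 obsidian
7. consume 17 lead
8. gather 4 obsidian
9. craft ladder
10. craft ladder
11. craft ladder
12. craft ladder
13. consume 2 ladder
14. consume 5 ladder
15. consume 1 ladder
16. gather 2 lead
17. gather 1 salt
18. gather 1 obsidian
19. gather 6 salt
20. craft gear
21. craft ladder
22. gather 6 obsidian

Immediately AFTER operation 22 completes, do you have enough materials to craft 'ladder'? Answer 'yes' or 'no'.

Answer: yes

Derivation:
After 1 (gather 7 lead): lead=7
After 2 (gather 3 lead): lead=10
After 3 (gather 4 obsidian): lead=10 obsidian=4
After 4 (gather 7 lead): lead=17 obsidian=4
After 5 (gather 4 lead): lead=21 obsidian=4
After 6 (consume 4 obsidian): lead=21
After 7 (consume 17 lead): lead=4
After 8 (gather 4 obsidian): lead=4 obsidian=4
After 9 (craft ladder): ladder=2 lead=4 obsidian=3
After 10 (craft ladder): ladder=4 lead=4 obsidian=2
After 11 (craft ladder): ladder=6 lead=4 obsidian=1
After 12 (craft ladder): ladder=8 lead=4
After 13 (consume 2 ladder): ladder=6 lead=4
After 14 (consume 5 ladder): ladder=1 lead=4
After 15 (consume 1 ladder): lead=4
After 16 (gather 2 lead): lead=6
After 17 (gather 1 salt): lead=6 salt=1
After 18 (gather 1 obsidian): lead=6 obsidian=1 salt=1
After 19 (gather 6 salt): lead=6 obsidian=1 salt=7
After 20 (craft gear): gear=4 lead=3 obsidian=1 salt=4
After 21 (craft ladder): gear=4 ladder=2 lead=3 salt=4
After 22 (gather 6 obsidian): gear=4 ladder=2 lead=3 obsidian=6 salt=4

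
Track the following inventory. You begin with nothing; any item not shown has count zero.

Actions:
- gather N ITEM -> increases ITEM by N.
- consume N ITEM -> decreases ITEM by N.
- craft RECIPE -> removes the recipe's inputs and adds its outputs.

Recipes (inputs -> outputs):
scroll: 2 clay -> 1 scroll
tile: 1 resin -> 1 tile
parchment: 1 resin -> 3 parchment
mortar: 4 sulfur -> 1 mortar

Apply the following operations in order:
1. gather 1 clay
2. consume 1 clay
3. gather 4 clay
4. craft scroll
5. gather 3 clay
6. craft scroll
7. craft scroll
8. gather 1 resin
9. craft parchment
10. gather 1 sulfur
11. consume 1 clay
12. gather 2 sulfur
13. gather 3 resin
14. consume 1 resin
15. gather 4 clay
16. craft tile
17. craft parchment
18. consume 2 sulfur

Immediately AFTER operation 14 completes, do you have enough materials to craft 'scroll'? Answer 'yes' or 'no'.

Answer: no

Derivation:
After 1 (gather 1 clay): clay=1
After 2 (consume 1 clay): (empty)
After 3 (gather 4 clay): clay=4
After 4 (craft scroll): clay=2 scroll=1
After 5 (gather 3 clay): clay=5 scroll=1
After 6 (craft scroll): clay=3 scroll=2
After 7 (craft scroll): clay=1 scroll=3
After 8 (gather 1 resin): clay=1 resin=1 scroll=3
After 9 (craft parchment): clay=1 parchment=3 scroll=3
After 10 (gather 1 sulfur): clay=1 parchment=3 scroll=3 sulfur=1
After 11 (consume 1 clay): parchment=3 scroll=3 sulfur=1
After 12 (gather 2 sulfur): parchment=3 scroll=3 sulfur=3
After 13 (gather 3 resin): parchment=3 resin=3 scroll=3 sulfur=3
After 14 (consume 1 resin): parchment=3 resin=2 scroll=3 sulfur=3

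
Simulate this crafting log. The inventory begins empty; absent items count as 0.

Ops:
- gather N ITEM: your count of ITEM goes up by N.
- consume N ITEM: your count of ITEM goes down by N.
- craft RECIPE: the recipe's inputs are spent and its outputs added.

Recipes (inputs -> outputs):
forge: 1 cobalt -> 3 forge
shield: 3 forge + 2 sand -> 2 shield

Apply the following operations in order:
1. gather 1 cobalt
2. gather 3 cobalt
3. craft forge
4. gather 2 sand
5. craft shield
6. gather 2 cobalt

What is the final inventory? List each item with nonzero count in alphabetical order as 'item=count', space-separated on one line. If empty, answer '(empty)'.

After 1 (gather 1 cobalt): cobalt=1
After 2 (gather 3 cobalt): cobalt=4
After 3 (craft forge): cobalt=3 forge=3
After 4 (gather 2 sand): cobalt=3 forge=3 sand=2
After 5 (craft shield): cobalt=3 shield=2
After 6 (gather 2 cobalt): cobalt=5 shield=2

Answer: cobalt=5 shield=2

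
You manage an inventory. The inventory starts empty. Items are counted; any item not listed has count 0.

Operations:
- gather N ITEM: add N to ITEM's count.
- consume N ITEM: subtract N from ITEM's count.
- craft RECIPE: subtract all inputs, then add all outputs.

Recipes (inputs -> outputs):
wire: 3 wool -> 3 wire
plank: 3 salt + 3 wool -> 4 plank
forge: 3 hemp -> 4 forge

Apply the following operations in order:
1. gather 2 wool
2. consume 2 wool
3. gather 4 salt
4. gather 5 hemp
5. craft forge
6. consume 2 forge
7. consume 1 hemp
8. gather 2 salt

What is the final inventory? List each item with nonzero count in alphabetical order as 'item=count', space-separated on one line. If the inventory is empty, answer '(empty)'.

After 1 (gather 2 wool): wool=2
After 2 (consume 2 wool): (empty)
After 3 (gather 4 salt): salt=4
After 4 (gather 5 hemp): hemp=5 salt=4
After 5 (craft forge): forge=4 hemp=2 salt=4
After 6 (consume 2 forge): forge=2 hemp=2 salt=4
After 7 (consume 1 hemp): forge=2 hemp=1 salt=4
After 8 (gather 2 salt): forge=2 hemp=1 salt=6

Answer: forge=2 hemp=1 salt=6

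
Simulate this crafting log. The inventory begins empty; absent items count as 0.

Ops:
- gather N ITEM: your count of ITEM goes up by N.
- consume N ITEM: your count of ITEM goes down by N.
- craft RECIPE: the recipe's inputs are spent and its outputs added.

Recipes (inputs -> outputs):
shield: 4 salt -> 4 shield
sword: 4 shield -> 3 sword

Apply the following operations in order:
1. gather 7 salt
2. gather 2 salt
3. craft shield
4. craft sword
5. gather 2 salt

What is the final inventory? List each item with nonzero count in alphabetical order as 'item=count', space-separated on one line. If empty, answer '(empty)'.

Answer: salt=7 sword=3

Derivation:
After 1 (gather 7 salt): salt=7
After 2 (gather 2 salt): salt=9
After 3 (craft shield): salt=5 shield=4
After 4 (craft sword): salt=5 sword=3
After 5 (gather 2 salt): salt=7 sword=3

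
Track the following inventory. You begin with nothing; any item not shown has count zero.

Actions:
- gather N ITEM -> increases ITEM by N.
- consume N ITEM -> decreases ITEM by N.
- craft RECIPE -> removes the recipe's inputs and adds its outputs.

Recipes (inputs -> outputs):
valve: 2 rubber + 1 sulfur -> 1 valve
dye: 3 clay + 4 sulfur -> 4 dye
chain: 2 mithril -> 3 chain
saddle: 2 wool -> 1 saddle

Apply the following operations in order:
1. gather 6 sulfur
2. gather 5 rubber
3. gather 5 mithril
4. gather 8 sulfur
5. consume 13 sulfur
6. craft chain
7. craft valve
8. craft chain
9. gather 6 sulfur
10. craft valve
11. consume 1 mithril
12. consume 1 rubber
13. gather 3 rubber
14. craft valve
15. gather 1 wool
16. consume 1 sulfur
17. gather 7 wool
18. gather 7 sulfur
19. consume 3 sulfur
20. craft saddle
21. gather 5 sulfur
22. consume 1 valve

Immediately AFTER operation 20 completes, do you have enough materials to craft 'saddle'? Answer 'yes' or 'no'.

After 1 (gather 6 sulfur): sulfur=6
After 2 (gather 5 rubber): rubber=5 sulfur=6
After 3 (gather 5 mithril): mithril=5 rubber=5 sulfur=6
After 4 (gather 8 sulfur): mithril=5 rubber=5 sulfur=14
After 5 (consume 13 sulfur): mithril=5 rubber=5 sulfur=1
After 6 (craft chain): chain=3 mithril=3 rubber=5 sulfur=1
After 7 (craft valve): chain=3 mithril=3 rubber=3 valve=1
After 8 (craft chain): chain=6 mithril=1 rubber=3 valve=1
After 9 (gather 6 sulfur): chain=6 mithril=1 rubber=3 sulfur=6 valve=1
After 10 (craft valve): chain=6 mithril=1 rubber=1 sulfur=5 valve=2
After 11 (consume 1 mithril): chain=6 rubber=1 sulfur=5 valve=2
After 12 (consume 1 rubber): chain=6 sulfur=5 valve=2
After 13 (gather 3 rubber): chain=6 rubber=3 sulfur=5 valve=2
After 14 (craft valve): chain=6 rubber=1 sulfur=4 valve=3
After 15 (gather 1 wool): chain=6 rubber=1 sulfur=4 valve=3 wool=1
After 16 (consume 1 sulfur): chain=6 rubber=1 sulfur=3 valve=3 wool=1
After 17 (gather 7 wool): chain=6 rubber=1 sulfur=3 valve=3 wool=8
After 18 (gather 7 sulfur): chain=6 rubber=1 sulfur=10 valve=3 wool=8
After 19 (consume 3 sulfur): chain=6 rubber=1 sulfur=7 valve=3 wool=8
After 20 (craft saddle): chain=6 rubber=1 saddle=1 sulfur=7 valve=3 wool=6

Answer: yes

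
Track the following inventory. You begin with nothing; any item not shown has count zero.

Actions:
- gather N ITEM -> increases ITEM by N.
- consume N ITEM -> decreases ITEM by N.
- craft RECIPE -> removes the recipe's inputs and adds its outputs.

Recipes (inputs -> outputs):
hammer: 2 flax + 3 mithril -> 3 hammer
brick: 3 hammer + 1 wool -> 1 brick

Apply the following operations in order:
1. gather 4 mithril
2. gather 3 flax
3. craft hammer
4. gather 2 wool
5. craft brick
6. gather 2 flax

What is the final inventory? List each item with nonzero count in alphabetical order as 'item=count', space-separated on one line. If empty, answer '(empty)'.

Answer: brick=1 flax=3 mithril=1 wool=1

Derivation:
After 1 (gather 4 mithril): mithril=4
After 2 (gather 3 flax): flax=3 mithril=4
After 3 (craft hammer): flax=1 hammer=3 mithril=1
After 4 (gather 2 wool): flax=1 hammer=3 mithril=1 wool=2
After 5 (craft brick): brick=1 flax=1 mithril=1 wool=1
After 6 (gather 2 flax): brick=1 flax=3 mithril=1 wool=1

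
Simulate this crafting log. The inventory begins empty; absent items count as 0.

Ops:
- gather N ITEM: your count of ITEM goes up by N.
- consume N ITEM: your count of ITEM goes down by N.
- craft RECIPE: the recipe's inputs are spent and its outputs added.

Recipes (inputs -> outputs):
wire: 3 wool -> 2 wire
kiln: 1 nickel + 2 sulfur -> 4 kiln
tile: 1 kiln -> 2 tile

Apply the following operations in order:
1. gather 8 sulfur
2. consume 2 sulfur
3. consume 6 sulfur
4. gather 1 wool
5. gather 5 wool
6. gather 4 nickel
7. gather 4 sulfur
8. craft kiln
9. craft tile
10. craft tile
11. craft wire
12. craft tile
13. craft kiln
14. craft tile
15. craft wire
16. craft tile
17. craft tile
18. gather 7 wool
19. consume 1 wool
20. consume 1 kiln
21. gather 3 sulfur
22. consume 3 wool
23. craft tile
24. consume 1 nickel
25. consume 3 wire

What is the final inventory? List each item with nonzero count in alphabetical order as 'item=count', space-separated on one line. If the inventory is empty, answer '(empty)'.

Answer: nickel=1 sulfur=3 tile=14 wire=1 wool=3

Derivation:
After 1 (gather 8 sulfur): sulfur=8
After 2 (consume 2 sulfur): sulfur=6
After 3 (consume 6 sulfur): (empty)
After 4 (gather 1 wool): wool=1
After 5 (gather 5 wool): wool=6
After 6 (gather 4 nickel): nickel=4 wool=6
After 7 (gather 4 sulfur): nickel=4 sulfur=4 wool=6
After 8 (craft kiln): kiln=4 nickel=3 sulfur=2 wool=6
After 9 (craft tile): kiln=3 nickel=3 sulfur=2 tile=2 wool=6
After 10 (craft tile): kiln=2 nickel=3 sulfur=2 tile=4 wool=6
After 11 (craft wire): kiln=2 nickel=3 sulfur=2 tile=4 wire=2 wool=3
After 12 (craft tile): kiln=1 nickel=3 sulfur=2 tile=6 wire=2 wool=3
After 13 (craft kiln): kiln=5 nickel=2 tile=6 wire=2 wool=3
After 14 (craft tile): kiln=4 nickel=2 tile=8 wire=2 wool=3
After 15 (craft wire): kiln=4 nickel=2 tile=8 wire=4
After 16 (craft tile): kiln=3 nickel=2 tile=10 wire=4
After 17 (craft tile): kiln=2 nickel=2 tile=12 wire=4
After 18 (gather 7 wool): kiln=2 nickel=2 tile=12 wire=4 wool=7
After 19 (consume 1 wool): kiln=2 nickel=2 tile=12 wire=4 wool=6
After 20 (consume 1 kiln): kiln=1 nickel=2 tile=12 wire=4 wool=6
After 21 (gather 3 sulfur): kiln=1 nickel=2 sulfur=3 tile=12 wire=4 wool=6
After 22 (consume 3 wool): kiln=1 nickel=2 sulfur=3 tile=12 wire=4 wool=3
After 23 (craft tile): nickel=2 sulfur=3 tile=14 wire=4 wool=3
After 24 (consume 1 nickel): nickel=1 sulfur=3 tile=14 wire=4 wool=3
After 25 (consume 3 wire): nickel=1 sulfur=3 tile=14 wire=1 wool=3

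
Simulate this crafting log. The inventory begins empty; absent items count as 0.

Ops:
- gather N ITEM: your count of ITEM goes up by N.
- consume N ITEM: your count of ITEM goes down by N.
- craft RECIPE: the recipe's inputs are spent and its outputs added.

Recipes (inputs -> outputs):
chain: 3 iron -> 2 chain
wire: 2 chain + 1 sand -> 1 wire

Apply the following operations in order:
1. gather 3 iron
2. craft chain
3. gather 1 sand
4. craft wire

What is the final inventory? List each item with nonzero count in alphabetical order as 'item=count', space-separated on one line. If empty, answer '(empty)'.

After 1 (gather 3 iron): iron=3
After 2 (craft chain): chain=2
After 3 (gather 1 sand): chain=2 sand=1
After 4 (craft wire): wire=1

Answer: wire=1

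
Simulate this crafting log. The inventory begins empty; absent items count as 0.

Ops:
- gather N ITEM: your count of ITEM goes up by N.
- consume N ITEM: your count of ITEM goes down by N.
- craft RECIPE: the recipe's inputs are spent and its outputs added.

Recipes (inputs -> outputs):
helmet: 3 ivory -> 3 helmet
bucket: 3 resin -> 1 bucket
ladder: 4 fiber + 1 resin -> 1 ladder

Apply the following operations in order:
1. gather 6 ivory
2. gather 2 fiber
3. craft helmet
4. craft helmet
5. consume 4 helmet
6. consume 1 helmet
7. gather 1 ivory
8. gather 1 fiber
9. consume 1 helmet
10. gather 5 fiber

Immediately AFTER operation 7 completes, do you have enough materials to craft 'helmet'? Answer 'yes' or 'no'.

Answer: no

Derivation:
After 1 (gather 6 ivory): ivory=6
After 2 (gather 2 fiber): fiber=2 ivory=6
After 3 (craft helmet): fiber=2 helmet=3 ivory=3
After 4 (craft helmet): fiber=2 helmet=6
After 5 (consume 4 helmet): fiber=2 helmet=2
After 6 (consume 1 helmet): fiber=2 helmet=1
After 7 (gather 1 ivory): fiber=2 helmet=1 ivory=1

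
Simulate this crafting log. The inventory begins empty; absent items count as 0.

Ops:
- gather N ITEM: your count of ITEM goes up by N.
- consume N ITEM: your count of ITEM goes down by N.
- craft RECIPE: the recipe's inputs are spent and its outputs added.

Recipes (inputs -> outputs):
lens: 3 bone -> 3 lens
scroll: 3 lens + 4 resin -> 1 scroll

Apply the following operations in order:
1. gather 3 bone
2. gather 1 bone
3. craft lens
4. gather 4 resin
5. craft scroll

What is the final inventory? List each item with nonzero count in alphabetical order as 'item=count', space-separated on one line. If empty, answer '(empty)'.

Answer: bone=1 scroll=1

Derivation:
After 1 (gather 3 bone): bone=3
After 2 (gather 1 bone): bone=4
After 3 (craft lens): bone=1 lens=3
After 4 (gather 4 resin): bone=1 lens=3 resin=4
After 5 (craft scroll): bone=1 scroll=1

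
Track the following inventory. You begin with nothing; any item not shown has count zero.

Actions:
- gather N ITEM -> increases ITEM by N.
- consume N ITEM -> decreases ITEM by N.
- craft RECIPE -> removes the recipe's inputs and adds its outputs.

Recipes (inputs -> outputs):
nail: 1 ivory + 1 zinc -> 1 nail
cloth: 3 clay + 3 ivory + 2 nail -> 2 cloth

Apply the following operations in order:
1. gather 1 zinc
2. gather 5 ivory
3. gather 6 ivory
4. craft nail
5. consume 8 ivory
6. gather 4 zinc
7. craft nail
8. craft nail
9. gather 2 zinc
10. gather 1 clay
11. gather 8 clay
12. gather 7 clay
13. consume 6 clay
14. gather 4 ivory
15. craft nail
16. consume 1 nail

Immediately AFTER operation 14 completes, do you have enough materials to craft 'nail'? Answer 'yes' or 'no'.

Answer: yes

Derivation:
After 1 (gather 1 zinc): zinc=1
After 2 (gather 5 ivory): ivory=5 zinc=1
After 3 (gather 6 ivory): ivory=11 zinc=1
After 4 (craft nail): ivory=10 nail=1
After 5 (consume 8 ivory): ivory=2 nail=1
After 6 (gather 4 zinc): ivory=2 nail=1 zinc=4
After 7 (craft nail): ivory=1 nail=2 zinc=3
After 8 (craft nail): nail=3 zinc=2
After 9 (gather 2 zinc): nail=3 zinc=4
After 10 (gather 1 clay): clay=1 nail=3 zinc=4
After 11 (gather 8 clay): clay=9 nail=3 zinc=4
After 12 (gather 7 clay): clay=16 nail=3 zinc=4
After 13 (consume 6 clay): clay=10 nail=3 zinc=4
After 14 (gather 4 ivory): clay=10 ivory=4 nail=3 zinc=4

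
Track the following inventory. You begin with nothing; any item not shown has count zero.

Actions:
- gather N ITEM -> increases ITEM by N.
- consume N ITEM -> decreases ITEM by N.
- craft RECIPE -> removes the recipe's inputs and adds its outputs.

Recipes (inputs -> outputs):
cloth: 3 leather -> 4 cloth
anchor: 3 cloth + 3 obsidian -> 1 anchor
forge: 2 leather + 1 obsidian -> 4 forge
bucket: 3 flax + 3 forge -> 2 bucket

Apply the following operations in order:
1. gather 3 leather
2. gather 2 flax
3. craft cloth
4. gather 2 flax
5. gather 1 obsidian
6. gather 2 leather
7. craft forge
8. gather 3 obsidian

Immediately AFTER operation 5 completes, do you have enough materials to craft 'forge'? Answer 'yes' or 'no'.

Answer: no

Derivation:
After 1 (gather 3 leather): leather=3
After 2 (gather 2 flax): flax=2 leather=3
After 3 (craft cloth): cloth=4 flax=2
After 4 (gather 2 flax): cloth=4 flax=4
After 5 (gather 1 obsidian): cloth=4 flax=4 obsidian=1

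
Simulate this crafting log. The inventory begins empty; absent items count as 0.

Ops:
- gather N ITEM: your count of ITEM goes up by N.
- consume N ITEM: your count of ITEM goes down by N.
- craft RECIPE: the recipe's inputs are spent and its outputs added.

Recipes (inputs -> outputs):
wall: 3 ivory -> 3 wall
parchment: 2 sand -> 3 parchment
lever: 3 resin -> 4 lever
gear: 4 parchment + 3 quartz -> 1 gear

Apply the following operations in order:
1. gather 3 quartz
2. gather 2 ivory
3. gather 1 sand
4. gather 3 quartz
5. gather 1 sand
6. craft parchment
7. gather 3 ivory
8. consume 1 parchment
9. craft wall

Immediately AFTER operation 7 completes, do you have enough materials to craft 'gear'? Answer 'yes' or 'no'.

After 1 (gather 3 quartz): quartz=3
After 2 (gather 2 ivory): ivory=2 quartz=3
After 3 (gather 1 sand): ivory=2 quartz=3 sand=1
After 4 (gather 3 quartz): ivory=2 quartz=6 sand=1
After 5 (gather 1 sand): ivory=2 quartz=6 sand=2
After 6 (craft parchment): ivory=2 parchment=3 quartz=6
After 7 (gather 3 ivory): ivory=5 parchment=3 quartz=6

Answer: no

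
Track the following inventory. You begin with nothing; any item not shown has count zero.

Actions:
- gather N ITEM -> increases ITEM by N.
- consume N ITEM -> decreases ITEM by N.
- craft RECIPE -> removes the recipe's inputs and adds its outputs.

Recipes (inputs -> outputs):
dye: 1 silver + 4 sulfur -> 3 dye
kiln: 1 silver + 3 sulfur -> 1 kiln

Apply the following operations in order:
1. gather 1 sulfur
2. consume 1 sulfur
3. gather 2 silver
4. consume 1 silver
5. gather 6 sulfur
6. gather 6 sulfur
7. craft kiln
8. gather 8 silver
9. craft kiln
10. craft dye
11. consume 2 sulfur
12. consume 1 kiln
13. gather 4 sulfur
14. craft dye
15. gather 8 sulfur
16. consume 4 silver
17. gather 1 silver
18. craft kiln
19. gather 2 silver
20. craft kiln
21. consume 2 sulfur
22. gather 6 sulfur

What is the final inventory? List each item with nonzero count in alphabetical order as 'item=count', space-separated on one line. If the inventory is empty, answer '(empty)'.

Answer: dye=6 kiln=3 silver=2 sulfur=6

Derivation:
After 1 (gather 1 sulfur): sulfur=1
After 2 (consume 1 sulfur): (empty)
After 3 (gather 2 silver): silver=2
After 4 (consume 1 silver): silver=1
After 5 (gather 6 sulfur): silver=1 sulfur=6
After 6 (gather 6 sulfur): silver=1 sulfur=12
After 7 (craft kiln): kiln=1 sulfur=9
After 8 (gather 8 silver): kiln=1 silver=8 sulfur=9
After 9 (craft kiln): kiln=2 silver=7 sulfur=6
After 10 (craft dye): dye=3 kiln=2 silver=6 sulfur=2
After 11 (consume 2 sulfur): dye=3 kiln=2 silver=6
After 12 (consume 1 kiln): dye=3 kiln=1 silver=6
After 13 (gather 4 sulfur): dye=3 kiln=1 silver=6 sulfur=4
After 14 (craft dye): dye=6 kiln=1 silver=5
After 15 (gather 8 sulfur): dye=6 kiln=1 silver=5 sulfur=8
After 16 (consume 4 silver): dye=6 kiln=1 silver=1 sulfur=8
After 17 (gather 1 silver): dye=6 kiln=1 silver=2 sulfur=8
After 18 (craft kiln): dye=6 kiln=2 silver=1 sulfur=5
After 19 (gather 2 silver): dye=6 kiln=2 silver=3 sulfur=5
After 20 (craft kiln): dye=6 kiln=3 silver=2 sulfur=2
After 21 (consume 2 sulfur): dye=6 kiln=3 silver=2
After 22 (gather 6 sulfur): dye=6 kiln=3 silver=2 sulfur=6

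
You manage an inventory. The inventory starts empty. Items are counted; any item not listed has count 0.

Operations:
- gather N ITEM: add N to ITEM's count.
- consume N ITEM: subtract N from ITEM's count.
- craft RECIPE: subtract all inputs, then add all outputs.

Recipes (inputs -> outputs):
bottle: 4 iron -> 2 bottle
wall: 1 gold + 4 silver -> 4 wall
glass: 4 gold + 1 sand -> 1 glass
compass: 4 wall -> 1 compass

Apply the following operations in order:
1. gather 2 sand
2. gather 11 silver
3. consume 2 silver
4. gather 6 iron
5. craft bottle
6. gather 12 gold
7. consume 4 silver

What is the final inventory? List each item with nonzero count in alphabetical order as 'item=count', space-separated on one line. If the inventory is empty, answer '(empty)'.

Answer: bottle=2 gold=12 iron=2 sand=2 silver=5

Derivation:
After 1 (gather 2 sand): sand=2
After 2 (gather 11 silver): sand=2 silver=11
After 3 (consume 2 silver): sand=2 silver=9
After 4 (gather 6 iron): iron=6 sand=2 silver=9
After 5 (craft bottle): bottle=2 iron=2 sand=2 silver=9
After 6 (gather 12 gold): bottle=2 gold=12 iron=2 sand=2 silver=9
After 7 (consume 4 silver): bottle=2 gold=12 iron=2 sand=2 silver=5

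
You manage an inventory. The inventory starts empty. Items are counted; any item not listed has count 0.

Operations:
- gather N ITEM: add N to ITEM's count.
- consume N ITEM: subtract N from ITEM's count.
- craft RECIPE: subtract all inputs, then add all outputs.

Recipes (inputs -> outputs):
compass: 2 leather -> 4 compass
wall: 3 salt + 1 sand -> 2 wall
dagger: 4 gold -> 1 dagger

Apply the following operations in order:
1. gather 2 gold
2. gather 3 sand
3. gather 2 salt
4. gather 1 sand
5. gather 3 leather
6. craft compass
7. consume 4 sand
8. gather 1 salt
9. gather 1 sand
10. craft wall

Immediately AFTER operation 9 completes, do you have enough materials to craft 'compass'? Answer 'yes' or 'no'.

After 1 (gather 2 gold): gold=2
After 2 (gather 3 sand): gold=2 sand=3
After 3 (gather 2 salt): gold=2 salt=2 sand=3
After 4 (gather 1 sand): gold=2 salt=2 sand=4
After 5 (gather 3 leather): gold=2 leather=3 salt=2 sand=4
After 6 (craft compass): compass=4 gold=2 leather=1 salt=2 sand=4
After 7 (consume 4 sand): compass=4 gold=2 leather=1 salt=2
After 8 (gather 1 salt): compass=4 gold=2 leather=1 salt=3
After 9 (gather 1 sand): compass=4 gold=2 leather=1 salt=3 sand=1

Answer: no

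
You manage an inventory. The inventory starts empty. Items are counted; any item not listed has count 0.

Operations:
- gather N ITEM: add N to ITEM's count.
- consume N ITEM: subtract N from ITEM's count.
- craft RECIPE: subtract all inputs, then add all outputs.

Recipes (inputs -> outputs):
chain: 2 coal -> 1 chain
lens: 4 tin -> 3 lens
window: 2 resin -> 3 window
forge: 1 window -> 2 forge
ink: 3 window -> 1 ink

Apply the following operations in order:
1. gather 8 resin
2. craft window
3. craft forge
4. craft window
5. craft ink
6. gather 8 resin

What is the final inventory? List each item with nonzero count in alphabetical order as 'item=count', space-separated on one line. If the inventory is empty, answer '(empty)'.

After 1 (gather 8 resin): resin=8
After 2 (craft window): resin=6 window=3
After 3 (craft forge): forge=2 resin=6 window=2
After 4 (craft window): forge=2 resin=4 window=5
After 5 (craft ink): forge=2 ink=1 resin=4 window=2
After 6 (gather 8 resin): forge=2 ink=1 resin=12 window=2

Answer: forge=2 ink=1 resin=12 window=2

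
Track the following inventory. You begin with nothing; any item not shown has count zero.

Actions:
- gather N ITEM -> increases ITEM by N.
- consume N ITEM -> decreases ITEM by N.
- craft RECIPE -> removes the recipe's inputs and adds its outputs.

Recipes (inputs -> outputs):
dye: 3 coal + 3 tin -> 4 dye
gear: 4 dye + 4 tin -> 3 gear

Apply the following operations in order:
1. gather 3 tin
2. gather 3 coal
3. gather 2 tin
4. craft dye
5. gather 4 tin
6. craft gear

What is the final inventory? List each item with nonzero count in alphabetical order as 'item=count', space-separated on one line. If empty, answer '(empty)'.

After 1 (gather 3 tin): tin=3
After 2 (gather 3 coal): coal=3 tin=3
After 3 (gather 2 tin): coal=3 tin=5
After 4 (craft dye): dye=4 tin=2
After 5 (gather 4 tin): dye=4 tin=6
After 6 (craft gear): gear=3 tin=2

Answer: gear=3 tin=2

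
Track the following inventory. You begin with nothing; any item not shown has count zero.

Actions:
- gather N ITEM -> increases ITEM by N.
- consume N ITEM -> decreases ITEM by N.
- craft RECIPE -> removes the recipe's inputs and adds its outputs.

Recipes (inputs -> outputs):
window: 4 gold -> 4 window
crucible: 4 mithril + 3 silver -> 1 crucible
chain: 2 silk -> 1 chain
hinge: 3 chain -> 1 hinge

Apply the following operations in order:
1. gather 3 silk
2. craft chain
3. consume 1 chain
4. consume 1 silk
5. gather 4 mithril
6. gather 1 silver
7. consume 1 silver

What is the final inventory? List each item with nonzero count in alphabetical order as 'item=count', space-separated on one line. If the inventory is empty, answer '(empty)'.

Answer: mithril=4

Derivation:
After 1 (gather 3 silk): silk=3
After 2 (craft chain): chain=1 silk=1
After 3 (consume 1 chain): silk=1
After 4 (consume 1 silk): (empty)
After 5 (gather 4 mithril): mithril=4
After 6 (gather 1 silver): mithril=4 silver=1
After 7 (consume 1 silver): mithril=4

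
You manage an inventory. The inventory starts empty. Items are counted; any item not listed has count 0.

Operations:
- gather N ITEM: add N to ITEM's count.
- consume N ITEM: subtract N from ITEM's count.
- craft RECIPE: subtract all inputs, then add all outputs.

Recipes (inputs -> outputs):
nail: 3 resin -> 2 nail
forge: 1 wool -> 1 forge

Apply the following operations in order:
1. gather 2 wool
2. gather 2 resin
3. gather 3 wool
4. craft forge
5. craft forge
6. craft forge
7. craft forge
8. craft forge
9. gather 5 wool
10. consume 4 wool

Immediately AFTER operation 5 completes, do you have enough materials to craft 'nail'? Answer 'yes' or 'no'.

After 1 (gather 2 wool): wool=2
After 2 (gather 2 resin): resin=2 wool=2
After 3 (gather 3 wool): resin=2 wool=5
After 4 (craft forge): forge=1 resin=2 wool=4
After 5 (craft forge): forge=2 resin=2 wool=3

Answer: no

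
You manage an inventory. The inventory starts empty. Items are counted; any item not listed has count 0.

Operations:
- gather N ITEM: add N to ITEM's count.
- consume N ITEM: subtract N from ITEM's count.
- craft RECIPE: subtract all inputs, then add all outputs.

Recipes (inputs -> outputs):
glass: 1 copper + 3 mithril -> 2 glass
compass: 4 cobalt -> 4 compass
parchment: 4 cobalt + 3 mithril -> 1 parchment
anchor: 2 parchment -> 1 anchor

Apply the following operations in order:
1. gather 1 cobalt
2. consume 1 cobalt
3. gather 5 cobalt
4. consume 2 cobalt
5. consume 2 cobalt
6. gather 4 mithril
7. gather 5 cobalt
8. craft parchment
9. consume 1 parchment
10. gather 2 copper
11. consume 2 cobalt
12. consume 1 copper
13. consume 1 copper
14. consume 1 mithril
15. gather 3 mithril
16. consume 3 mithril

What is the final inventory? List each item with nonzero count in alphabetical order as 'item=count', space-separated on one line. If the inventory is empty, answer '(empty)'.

Answer: (empty)

Derivation:
After 1 (gather 1 cobalt): cobalt=1
After 2 (consume 1 cobalt): (empty)
After 3 (gather 5 cobalt): cobalt=5
After 4 (consume 2 cobalt): cobalt=3
After 5 (consume 2 cobalt): cobalt=1
After 6 (gather 4 mithril): cobalt=1 mithril=4
After 7 (gather 5 cobalt): cobalt=6 mithril=4
After 8 (craft parchment): cobalt=2 mithril=1 parchment=1
After 9 (consume 1 parchment): cobalt=2 mithril=1
After 10 (gather 2 copper): cobalt=2 copper=2 mithril=1
After 11 (consume 2 cobalt): copper=2 mithril=1
After 12 (consume 1 copper): copper=1 mithril=1
After 13 (consume 1 copper): mithril=1
After 14 (consume 1 mithril): (empty)
After 15 (gather 3 mithril): mithril=3
After 16 (consume 3 mithril): (empty)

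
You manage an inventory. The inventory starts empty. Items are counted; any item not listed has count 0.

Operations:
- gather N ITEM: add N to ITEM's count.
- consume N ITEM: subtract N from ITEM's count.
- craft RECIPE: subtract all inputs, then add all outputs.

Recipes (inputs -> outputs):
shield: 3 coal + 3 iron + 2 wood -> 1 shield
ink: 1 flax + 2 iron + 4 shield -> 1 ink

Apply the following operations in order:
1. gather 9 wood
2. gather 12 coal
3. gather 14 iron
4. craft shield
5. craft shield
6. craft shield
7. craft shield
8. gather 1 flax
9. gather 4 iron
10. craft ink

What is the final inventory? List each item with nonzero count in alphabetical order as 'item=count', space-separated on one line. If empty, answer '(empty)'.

After 1 (gather 9 wood): wood=9
After 2 (gather 12 coal): coal=12 wood=9
After 3 (gather 14 iron): coal=12 iron=14 wood=9
After 4 (craft shield): coal=9 iron=11 shield=1 wood=7
After 5 (craft shield): coal=6 iron=8 shield=2 wood=5
After 6 (craft shield): coal=3 iron=5 shield=3 wood=3
After 7 (craft shield): iron=2 shield=4 wood=1
After 8 (gather 1 flax): flax=1 iron=2 shield=4 wood=1
After 9 (gather 4 iron): flax=1 iron=6 shield=4 wood=1
After 10 (craft ink): ink=1 iron=4 wood=1

Answer: ink=1 iron=4 wood=1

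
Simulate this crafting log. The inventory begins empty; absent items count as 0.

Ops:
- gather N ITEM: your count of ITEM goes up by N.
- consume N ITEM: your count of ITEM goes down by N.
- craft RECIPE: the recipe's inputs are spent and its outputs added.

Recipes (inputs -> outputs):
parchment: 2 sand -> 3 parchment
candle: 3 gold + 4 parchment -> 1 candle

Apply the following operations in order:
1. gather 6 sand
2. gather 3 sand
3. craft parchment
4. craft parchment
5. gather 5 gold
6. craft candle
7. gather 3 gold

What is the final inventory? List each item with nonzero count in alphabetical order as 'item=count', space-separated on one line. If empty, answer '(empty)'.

Answer: candle=1 gold=5 parchment=2 sand=5

Derivation:
After 1 (gather 6 sand): sand=6
After 2 (gather 3 sand): sand=9
After 3 (craft parchment): parchment=3 sand=7
After 4 (craft parchment): parchment=6 sand=5
After 5 (gather 5 gold): gold=5 parchment=6 sand=5
After 6 (craft candle): candle=1 gold=2 parchment=2 sand=5
After 7 (gather 3 gold): candle=1 gold=5 parchment=2 sand=5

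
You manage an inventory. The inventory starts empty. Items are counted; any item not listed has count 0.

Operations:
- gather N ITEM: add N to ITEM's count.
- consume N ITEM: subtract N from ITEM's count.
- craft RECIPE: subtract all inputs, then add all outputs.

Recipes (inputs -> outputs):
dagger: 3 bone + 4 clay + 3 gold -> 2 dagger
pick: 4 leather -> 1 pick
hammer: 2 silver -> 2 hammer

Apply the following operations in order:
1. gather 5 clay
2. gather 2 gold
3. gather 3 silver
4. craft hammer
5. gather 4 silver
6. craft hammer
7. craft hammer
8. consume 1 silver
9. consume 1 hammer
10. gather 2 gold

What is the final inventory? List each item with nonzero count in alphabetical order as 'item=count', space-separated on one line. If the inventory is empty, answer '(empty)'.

Answer: clay=5 gold=4 hammer=5

Derivation:
After 1 (gather 5 clay): clay=5
After 2 (gather 2 gold): clay=5 gold=2
After 3 (gather 3 silver): clay=5 gold=2 silver=3
After 4 (craft hammer): clay=5 gold=2 hammer=2 silver=1
After 5 (gather 4 silver): clay=5 gold=2 hammer=2 silver=5
After 6 (craft hammer): clay=5 gold=2 hammer=4 silver=3
After 7 (craft hammer): clay=5 gold=2 hammer=6 silver=1
After 8 (consume 1 silver): clay=5 gold=2 hammer=6
After 9 (consume 1 hammer): clay=5 gold=2 hammer=5
After 10 (gather 2 gold): clay=5 gold=4 hammer=5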